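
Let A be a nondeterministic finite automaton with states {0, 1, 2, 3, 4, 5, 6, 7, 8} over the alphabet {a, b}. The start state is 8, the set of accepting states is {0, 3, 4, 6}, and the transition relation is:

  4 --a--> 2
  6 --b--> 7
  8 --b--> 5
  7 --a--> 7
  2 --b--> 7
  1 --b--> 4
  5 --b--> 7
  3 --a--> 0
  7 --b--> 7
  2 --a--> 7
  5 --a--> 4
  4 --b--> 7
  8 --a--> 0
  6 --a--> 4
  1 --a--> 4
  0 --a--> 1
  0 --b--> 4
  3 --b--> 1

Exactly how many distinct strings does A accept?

5

The useful subgraph on states {0, 1, 4, 5, 8} is acyclic, so L(A) is finite; the longest accepting path visits 4 useful states, giving maximum string length 3.
Counting accepting paths from 8 by length: 1 of length 1, 2 of length 2, 2 of length 3. Total 5.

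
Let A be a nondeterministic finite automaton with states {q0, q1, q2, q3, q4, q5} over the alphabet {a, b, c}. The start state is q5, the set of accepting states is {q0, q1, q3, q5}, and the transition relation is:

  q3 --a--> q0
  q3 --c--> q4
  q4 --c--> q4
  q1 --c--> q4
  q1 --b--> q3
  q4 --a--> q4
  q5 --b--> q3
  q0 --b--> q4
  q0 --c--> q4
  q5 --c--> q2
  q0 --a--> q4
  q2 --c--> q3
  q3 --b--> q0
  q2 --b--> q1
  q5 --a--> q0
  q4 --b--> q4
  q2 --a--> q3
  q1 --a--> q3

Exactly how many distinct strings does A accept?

18

The useful subgraph on states {q0, q1, q2, q3, q5} is acyclic, so L(A) is finite; the longest accepting path visits 5 useful states, giving maximum string length 4.
Counting accepting paths from q5 by length: 1 of length 0, 2 of length 1, 5 of length 2, 6 of length 3, 4 of length 4. Total 18.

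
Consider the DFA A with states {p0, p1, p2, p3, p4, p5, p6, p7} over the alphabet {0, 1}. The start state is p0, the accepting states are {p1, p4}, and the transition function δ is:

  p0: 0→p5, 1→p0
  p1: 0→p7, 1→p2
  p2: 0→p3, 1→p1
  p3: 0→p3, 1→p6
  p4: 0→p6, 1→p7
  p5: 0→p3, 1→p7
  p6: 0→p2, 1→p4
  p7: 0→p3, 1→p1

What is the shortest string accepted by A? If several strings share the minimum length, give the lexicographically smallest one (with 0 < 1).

A breadth-first search from p0 reaches an accepting state first via the path p0 → p5 → p7 → p1 on input 011.
No string of length < 3 is accepted (BFS exhausts all shorter strings without reaching an accepting state), and 011 is the lexicographically least accepting string of length 3.

011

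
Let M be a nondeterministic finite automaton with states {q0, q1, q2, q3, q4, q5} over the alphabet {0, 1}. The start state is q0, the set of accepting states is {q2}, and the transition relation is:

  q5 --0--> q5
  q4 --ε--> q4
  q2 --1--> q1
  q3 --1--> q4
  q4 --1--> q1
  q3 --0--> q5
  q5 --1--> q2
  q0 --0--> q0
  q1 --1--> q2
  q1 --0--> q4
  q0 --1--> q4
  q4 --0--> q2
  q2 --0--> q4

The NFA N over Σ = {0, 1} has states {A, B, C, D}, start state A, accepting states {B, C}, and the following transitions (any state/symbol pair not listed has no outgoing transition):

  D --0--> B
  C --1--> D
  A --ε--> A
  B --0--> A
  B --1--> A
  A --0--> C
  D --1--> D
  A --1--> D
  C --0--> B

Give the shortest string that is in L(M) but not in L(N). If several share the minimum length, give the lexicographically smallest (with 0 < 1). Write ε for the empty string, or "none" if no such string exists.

111

The string 111 is accepted by M but not by N.
No shorter string lies in the difference, and 111 is the lexicographically first length-3 string in L(M) \ L(N).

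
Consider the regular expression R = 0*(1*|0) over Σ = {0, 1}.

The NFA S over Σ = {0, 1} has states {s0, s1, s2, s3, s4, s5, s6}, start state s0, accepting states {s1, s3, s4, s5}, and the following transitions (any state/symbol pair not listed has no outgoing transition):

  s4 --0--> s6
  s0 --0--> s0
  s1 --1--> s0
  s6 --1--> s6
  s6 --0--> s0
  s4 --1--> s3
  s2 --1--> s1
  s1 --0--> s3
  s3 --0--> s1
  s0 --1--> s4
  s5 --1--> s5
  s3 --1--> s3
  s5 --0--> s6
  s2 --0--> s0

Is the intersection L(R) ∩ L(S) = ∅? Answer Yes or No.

No

The string 1 is accepted by both R and S.
Hence L(R) ∩ L(S) ≠ ∅.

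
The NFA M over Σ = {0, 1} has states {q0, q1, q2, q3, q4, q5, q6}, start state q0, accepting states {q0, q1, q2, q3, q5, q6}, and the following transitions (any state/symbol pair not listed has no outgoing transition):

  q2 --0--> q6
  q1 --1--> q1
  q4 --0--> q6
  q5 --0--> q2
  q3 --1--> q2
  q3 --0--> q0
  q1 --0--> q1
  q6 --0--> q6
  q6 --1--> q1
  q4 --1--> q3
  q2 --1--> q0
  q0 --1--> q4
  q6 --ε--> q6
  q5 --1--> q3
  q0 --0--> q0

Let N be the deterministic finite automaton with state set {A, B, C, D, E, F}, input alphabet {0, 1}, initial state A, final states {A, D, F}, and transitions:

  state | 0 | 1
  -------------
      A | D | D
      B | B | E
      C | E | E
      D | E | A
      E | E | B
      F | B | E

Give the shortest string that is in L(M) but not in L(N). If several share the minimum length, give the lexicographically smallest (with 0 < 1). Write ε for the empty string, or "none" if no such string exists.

00

The string 00 is accepted by M but not by N.
No shorter string lies in the difference, and 00 is the lexicographically first length-2 string in L(M) \ L(N).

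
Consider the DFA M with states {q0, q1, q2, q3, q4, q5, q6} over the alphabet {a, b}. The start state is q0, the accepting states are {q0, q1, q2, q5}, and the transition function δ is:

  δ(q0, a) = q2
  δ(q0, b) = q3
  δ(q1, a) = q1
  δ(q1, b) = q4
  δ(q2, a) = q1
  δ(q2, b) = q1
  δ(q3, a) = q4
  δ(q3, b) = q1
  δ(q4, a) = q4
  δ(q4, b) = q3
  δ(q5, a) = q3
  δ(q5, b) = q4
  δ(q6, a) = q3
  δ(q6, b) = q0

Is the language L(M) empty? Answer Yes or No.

No

The empty string ε is accepted: the run q0 ends in the accepting state q0.
Since at least one string is accepted, L(M) is not empty.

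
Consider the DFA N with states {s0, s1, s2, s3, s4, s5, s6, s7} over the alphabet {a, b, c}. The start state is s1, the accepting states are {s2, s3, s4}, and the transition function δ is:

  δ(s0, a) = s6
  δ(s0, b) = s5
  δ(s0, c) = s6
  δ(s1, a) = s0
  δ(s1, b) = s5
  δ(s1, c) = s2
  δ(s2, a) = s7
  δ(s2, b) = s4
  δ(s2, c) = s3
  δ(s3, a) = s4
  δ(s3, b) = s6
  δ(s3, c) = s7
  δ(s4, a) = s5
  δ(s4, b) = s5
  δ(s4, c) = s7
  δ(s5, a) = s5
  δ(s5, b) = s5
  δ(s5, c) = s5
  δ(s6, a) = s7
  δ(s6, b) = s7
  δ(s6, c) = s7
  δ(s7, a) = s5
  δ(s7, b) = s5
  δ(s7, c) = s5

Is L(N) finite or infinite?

finite

The useful states (reachable from s1 and able to reach an accepting state) are {s1, s2, s3, s4}.
Restricted to these states the transition graph has no cycle, so every accepting path has bounded length and L is finite.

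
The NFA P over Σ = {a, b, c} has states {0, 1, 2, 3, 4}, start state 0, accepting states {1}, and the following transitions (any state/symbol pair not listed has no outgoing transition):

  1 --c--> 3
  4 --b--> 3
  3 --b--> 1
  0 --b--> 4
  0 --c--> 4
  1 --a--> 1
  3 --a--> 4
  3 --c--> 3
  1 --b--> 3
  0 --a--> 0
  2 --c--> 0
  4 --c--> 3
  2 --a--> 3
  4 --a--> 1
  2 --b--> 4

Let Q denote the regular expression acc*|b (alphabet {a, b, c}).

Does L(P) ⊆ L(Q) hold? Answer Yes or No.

No

The string ba is in L(P) but not in L(Q).
So L(P) ⊄ L(Q).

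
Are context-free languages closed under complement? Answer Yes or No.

No

CFLs are closed under union, so if they were also closed under complement they would be closed under intersection by De Morgan (L₁ ∩ L₂ is the complement of the union of the complements). But {aⁿbⁿcᵐ} ∩ {aᵐbⁿcⁿ} = {aⁿbⁿcⁿ} is not context-free although both operands are.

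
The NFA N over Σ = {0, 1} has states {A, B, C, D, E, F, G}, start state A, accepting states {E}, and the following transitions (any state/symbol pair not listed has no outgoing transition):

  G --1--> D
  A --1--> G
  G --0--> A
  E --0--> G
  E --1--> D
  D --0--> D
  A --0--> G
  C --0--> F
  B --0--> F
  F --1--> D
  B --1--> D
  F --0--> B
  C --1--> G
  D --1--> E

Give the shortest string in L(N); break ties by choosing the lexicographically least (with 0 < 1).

011

A breadth-first search from A reaches an accepting state first via the path A → G → D → E on input 011.
No string of length < 3 is accepted (BFS exhausts all shorter strings without reaching an accepting state), and 011 is the lexicographically least accepting string of length 3.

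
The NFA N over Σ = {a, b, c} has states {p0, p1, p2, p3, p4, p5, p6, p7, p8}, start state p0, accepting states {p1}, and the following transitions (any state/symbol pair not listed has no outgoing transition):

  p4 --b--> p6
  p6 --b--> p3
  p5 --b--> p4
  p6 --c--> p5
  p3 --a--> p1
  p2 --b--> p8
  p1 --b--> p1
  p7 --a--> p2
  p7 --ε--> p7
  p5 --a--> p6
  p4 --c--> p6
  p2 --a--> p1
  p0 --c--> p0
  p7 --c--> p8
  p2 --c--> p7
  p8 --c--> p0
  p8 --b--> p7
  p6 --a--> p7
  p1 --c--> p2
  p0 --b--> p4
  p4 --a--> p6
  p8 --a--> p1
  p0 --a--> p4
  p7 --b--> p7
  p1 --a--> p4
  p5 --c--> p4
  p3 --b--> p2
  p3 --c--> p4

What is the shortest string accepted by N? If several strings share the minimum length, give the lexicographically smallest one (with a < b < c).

A breadth-first search from p0 reaches an accepting state first via the path p0 → p4 → p6 → p3 → p1 on input aaba.
No string of length < 4 is accepted (BFS exhausts all shorter strings without reaching an accepting state), and aaba is the lexicographically least accepting string of length 4.

aaba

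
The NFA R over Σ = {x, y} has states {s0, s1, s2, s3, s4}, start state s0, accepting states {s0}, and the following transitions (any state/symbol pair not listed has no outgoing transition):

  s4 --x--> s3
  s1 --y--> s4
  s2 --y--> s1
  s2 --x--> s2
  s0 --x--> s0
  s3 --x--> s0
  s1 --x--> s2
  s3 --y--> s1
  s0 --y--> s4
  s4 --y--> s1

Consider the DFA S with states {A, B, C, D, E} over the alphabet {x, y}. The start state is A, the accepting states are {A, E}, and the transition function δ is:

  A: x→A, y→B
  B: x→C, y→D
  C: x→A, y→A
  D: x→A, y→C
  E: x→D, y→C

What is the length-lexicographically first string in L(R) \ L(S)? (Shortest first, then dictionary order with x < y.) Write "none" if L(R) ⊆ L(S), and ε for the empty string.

none

Exploring the product automaton R × S from the start pair (s0, A), following both machines on each input symbol, reaches 13 state pairs: (s0, A), (s4, B), (s3, C), (s1, D), (s1, A), (s2, A), (s4, C), (s1, B), (s3, A), (s2, C), (s4, D), (s1, C), (s4, A).
R accepts in {s0} and S accepts in {A, E}. The reachable pairs whose R-component is accepting are (s0, A); in each of them the S-component is accepting too, so the product for L(R) \ L(S) (R-component accepting, S-component rejecting) has no reachable accepting pair and the difference is empty.
So every string accepted by R is also accepted by S: L(R) \ L(S) = ∅ and there is no such string.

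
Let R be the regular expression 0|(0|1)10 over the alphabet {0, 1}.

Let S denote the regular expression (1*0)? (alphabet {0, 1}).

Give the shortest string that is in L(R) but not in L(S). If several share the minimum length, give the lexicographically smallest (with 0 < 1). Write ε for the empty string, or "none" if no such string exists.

010

The string 010 is accepted by R but not by S.
No shorter string lies in the difference, and 010 is the lexicographically first length-3 string in L(R) \ L(S).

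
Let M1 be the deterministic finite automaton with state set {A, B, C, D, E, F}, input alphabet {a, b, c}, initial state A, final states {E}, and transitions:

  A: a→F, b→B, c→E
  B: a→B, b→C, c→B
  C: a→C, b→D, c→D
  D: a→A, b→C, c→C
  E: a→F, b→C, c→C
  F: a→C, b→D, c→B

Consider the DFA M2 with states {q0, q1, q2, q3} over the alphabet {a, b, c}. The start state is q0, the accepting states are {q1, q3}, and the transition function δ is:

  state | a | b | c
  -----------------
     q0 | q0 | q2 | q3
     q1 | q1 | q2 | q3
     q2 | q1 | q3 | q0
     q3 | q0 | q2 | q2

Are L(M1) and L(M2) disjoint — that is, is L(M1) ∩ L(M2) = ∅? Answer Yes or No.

The string c is accepted by both M1 and M2.
Hence L(M1) ∩ L(M2) ≠ ∅.

No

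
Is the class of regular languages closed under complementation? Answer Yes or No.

Take a complete DFA for L and swap accepting and non-accepting states; the resulting DFA accepts exactly Σ* \ L.
So the regular languages are closed under complement.

Yes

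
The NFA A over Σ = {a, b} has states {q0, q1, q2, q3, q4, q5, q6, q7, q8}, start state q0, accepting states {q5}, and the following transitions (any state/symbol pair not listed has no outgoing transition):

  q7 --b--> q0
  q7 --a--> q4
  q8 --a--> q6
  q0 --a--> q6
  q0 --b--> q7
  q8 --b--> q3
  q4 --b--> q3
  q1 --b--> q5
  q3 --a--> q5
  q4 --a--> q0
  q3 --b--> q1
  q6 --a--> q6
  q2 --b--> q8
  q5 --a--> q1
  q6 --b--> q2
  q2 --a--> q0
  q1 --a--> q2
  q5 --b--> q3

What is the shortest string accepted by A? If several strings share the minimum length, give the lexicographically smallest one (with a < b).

A breadth-first search from q0 reaches an accepting state first via the path q0 → q7 → q4 → q3 → q5 on input baba.
No string of length < 4 is accepted (BFS exhausts all shorter strings without reaching an accepting state), and baba is the lexicographically least accepting string of length 4.

baba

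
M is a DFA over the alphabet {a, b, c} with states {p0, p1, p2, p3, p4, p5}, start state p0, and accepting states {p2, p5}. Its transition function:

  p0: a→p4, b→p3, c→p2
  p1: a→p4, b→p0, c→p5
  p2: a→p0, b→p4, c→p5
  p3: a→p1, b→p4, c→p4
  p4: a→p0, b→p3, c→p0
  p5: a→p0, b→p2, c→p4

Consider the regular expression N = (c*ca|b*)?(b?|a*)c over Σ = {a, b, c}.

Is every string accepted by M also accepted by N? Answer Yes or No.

No

The string cc is in L(M) but not in L(N).
So L(M) ⊄ L(N).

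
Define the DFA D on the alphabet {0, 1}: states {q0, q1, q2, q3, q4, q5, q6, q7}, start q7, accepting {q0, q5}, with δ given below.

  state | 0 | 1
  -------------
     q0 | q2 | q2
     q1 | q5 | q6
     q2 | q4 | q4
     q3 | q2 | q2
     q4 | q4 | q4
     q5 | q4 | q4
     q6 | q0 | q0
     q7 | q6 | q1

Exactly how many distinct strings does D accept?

The useful subgraph on states {q0, q1, q5, q6, q7} is acyclic, so L(D) is finite; the longest accepting path visits 4 useful states, giving maximum string length 3.
Counting accepting paths from q7 by length: 3 of length 2, 2 of length 3. Total 5.

5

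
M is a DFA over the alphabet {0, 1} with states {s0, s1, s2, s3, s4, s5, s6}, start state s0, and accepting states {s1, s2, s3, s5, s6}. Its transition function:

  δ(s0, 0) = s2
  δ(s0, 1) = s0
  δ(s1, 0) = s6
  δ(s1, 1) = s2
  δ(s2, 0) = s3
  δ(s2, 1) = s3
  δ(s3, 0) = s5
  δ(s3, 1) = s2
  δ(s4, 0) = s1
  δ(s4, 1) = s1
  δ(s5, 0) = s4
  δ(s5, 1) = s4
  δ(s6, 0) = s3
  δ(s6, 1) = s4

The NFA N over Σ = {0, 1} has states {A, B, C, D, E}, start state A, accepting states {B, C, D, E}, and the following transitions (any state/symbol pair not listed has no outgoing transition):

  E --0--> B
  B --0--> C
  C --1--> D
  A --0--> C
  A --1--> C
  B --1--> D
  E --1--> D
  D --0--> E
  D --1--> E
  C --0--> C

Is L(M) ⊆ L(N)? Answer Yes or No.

Exploring the product automaton M × N from the start pair (s0, A), following both machines on each input symbol, reaches 24 state pairs: (s0, A), (s2, C), (s0, C), (s3, C), (s3, D), (s0, D), (s5, C), (s2, D), (s5, E), (s2, E), (s0, E), (s4, C), (s4, D), (s3, E), (s4, B), (s3, B), (s2, B), (s1, C), (s1, D), (s1, E), (s5, B), (s6, C), (s6, E), (s6, B).
M accepts in {s1, s2, s3, s5, s6} and N accepts in {B, C, D, E}. The reachable pairs whose M-component is accepting are (s2, C), (s3, C), (s3, D), (s5, C), (s2, D), (s5, E), (s2, E), (s3, E), (s3, B), (s2, B), (s1, C), (s1, D), (s1, E), (s5, B), (s6, C), (s6, E), (s6, B); in each of them the N-component is accepting too, so the product for L(M) \ L(N) (M-component accepting, N-component rejecting) has no reachable accepting pair and the difference is empty.
Hence every string in L(M) is also in L(N).

Yes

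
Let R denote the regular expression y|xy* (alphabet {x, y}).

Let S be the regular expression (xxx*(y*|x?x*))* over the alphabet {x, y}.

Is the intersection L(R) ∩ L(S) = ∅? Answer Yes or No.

Yes

Converting the expression R to a DFA (subset construction, then merging equivalent states) gives the minimal DFA with states {r0, r1, r2, r3}, start state r0, accepting states {r1, r2} and transitions r0: x→r1, y→r2; r1: x→r3, y→r1; r2: x→r3, y→r3; r3: x→r3, y→r3.
Converting the expression S to a DFA (subset construction, then merging equivalent states) gives the minimal DFA with states {s0, s1, s2, s3, s4}, start state s0, accepting states {s0, s3, s4} and transitions s0: x→s1, y→s2; s1: x→s3, y→s2; s2: x→s2, y→s2; s3: x→s3, y→s4; s4: x→s1, y→s4.
Exploring the product automaton R × S from the start pair (r0, s0), following both machines on each input symbol, reaches 8 state pairs: (r0, s0), (r1, s1), (r2, s2), (r3, s3), (r1, s2), (r3, s2), (r3, s4), (r3, s1).
R accepts in {r1, r2} and S accepts in {s0, s3, s4}; no reachable pair has both components accepting, so no string drives both machines to acceptance simultaneously and L(R) ∩ L(S) = ∅.
So no string is accepted by both, and the intersection is empty.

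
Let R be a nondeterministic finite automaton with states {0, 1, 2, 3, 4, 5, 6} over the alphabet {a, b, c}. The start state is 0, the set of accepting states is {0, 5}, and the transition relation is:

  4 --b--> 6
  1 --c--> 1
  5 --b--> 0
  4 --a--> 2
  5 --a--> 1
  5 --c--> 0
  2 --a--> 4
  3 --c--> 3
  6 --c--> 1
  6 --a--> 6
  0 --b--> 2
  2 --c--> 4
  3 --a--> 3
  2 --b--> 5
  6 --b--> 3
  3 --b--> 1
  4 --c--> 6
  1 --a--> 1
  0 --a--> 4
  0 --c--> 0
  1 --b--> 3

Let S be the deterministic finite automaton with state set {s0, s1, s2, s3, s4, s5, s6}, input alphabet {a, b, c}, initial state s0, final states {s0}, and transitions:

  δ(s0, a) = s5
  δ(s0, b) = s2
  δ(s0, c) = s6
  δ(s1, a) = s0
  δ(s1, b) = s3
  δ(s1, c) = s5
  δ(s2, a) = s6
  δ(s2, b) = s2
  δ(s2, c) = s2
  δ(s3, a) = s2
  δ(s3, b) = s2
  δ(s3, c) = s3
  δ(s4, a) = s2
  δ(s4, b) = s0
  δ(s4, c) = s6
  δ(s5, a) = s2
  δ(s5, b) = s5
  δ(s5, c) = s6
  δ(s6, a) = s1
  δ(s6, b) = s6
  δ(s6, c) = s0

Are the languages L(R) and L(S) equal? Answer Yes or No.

No

The string c is accepted by R but rejected by S.
So L(R) ≠ L(S).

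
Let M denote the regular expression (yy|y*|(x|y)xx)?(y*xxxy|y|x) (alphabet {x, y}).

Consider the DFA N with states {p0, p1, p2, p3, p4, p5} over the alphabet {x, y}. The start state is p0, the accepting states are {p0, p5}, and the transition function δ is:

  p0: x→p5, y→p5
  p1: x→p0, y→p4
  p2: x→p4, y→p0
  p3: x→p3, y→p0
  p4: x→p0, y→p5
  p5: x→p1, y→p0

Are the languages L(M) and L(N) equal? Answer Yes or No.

The string yx is accepted by M but rejected by N.
So L(M) ≠ L(N).

No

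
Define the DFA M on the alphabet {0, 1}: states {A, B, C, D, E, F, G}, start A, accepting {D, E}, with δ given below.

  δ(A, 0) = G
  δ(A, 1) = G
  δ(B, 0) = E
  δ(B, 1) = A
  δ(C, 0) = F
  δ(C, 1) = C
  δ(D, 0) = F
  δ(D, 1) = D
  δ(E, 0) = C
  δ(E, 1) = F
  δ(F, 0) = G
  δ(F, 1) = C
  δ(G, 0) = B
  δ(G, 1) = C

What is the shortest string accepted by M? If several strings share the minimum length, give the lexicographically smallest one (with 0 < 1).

A breadth-first search from A reaches an accepting state first via the path A → G → B → E on input 000.
No string of length < 3 is accepted (BFS exhausts all shorter strings without reaching an accepting state), and 000 is the lexicographically least accepting string of length 3.

000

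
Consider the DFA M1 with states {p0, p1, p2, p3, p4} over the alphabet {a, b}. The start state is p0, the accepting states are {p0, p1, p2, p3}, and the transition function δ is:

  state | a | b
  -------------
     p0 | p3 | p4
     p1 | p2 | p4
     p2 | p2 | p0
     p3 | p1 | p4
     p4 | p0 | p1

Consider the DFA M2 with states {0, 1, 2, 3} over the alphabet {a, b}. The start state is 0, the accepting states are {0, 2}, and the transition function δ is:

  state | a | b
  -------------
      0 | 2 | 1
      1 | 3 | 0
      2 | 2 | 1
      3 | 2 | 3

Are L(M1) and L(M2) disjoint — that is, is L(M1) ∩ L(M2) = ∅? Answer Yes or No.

The empty string ε is accepted by both M1 and M2.
Hence L(M1) ∩ L(M2) ≠ ∅.

No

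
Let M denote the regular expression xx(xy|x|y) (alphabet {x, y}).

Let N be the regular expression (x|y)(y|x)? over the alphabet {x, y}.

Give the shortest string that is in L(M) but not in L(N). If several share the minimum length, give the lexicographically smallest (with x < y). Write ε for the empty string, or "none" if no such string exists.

xxx

The string xxx is accepted by M but not by N.
No shorter string lies in the difference, and xxx is the lexicographically first length-3 string in L(M) \ L(N).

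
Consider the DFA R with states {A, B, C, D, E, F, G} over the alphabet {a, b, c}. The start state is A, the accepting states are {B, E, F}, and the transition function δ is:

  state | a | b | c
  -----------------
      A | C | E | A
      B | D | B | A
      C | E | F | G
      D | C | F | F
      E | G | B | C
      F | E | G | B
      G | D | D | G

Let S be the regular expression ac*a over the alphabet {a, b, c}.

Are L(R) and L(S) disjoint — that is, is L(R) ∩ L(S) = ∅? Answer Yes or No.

No

The string aa is accepted by both R and S.
Hence L(R) ∩ L(S) ≠ ∅.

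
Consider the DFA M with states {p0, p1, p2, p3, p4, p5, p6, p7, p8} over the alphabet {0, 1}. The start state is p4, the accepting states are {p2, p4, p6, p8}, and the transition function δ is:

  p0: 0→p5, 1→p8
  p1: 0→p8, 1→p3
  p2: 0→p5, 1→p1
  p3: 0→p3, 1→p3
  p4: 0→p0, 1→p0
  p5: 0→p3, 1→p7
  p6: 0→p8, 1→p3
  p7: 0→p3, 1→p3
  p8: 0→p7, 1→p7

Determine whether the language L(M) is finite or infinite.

The useful states (reachable from p4 and able to reach an accepting state) are {p0, p4, p8}.
Restricted to these states the transition graph has no cycle, so every accepting path has bounded length and L is finite.

finite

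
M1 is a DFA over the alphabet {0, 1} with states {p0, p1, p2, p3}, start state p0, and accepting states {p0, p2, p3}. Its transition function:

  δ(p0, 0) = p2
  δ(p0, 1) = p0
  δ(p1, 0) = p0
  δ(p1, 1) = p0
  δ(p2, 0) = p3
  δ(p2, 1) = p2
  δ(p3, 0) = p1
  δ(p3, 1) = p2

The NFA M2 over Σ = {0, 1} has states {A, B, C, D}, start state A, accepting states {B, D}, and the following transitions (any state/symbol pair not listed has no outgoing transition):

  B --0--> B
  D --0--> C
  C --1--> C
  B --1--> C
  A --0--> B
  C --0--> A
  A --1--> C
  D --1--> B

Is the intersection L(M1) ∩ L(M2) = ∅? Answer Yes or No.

No

The string 0 is accepted by both M1 and M2.
Hence L(M1) ∩ L(M2) ≠ ∅.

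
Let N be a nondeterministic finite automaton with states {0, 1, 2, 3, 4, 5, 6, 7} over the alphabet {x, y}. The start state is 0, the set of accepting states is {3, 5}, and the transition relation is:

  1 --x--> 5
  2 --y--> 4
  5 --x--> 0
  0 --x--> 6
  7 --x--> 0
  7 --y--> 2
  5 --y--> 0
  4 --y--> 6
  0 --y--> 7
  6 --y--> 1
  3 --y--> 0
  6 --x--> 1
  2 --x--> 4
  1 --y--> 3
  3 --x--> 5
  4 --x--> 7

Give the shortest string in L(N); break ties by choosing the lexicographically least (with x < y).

A breadth-first search from 0 reaches an accepting state first via the path 0 → 6 → 1 → 5 on input xxx.
No string of length < 3 is accepted (BFS exhausts all shorter strings without reaching an accepting state), and xxx is the lexicographically least accepting string of length 3.

xxx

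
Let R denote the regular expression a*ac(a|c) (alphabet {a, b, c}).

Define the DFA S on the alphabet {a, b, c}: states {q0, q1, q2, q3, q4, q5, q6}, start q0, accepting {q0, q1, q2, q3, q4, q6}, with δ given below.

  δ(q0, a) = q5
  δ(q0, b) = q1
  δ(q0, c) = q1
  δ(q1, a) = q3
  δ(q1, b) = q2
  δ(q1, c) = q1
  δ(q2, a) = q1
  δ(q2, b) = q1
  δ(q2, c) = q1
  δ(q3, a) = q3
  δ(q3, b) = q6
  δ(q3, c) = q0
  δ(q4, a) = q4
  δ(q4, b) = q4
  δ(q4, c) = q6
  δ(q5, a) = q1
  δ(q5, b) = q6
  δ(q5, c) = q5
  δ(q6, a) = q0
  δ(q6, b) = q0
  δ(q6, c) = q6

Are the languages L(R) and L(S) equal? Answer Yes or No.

No

The string acc is accepted by R but rejected by S.
So L(R) ≠ L(S).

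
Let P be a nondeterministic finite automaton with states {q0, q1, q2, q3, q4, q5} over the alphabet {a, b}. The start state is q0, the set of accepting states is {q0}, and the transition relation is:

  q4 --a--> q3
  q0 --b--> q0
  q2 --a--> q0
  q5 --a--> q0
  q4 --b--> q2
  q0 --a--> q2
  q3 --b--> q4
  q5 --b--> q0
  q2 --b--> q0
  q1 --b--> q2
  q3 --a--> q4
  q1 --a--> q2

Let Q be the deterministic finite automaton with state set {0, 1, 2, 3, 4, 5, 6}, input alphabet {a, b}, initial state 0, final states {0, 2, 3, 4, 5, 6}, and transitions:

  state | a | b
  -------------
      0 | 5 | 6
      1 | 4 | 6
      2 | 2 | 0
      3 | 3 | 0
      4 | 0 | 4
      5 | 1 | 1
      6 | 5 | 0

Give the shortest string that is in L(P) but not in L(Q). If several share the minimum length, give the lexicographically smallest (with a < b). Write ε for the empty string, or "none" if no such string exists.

The string aa is accepted by P but not by Q.
No shorter string lies in the difference, and aa is the lexicographically first length-2 string in L(P) \ L(Q).

aa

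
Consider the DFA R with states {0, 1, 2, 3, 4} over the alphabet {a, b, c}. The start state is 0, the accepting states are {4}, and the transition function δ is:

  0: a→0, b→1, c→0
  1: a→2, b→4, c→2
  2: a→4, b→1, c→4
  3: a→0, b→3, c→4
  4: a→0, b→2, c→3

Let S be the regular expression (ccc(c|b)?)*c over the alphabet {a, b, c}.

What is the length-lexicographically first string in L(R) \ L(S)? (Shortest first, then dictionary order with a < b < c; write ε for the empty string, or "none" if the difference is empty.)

The string bb is accepted by R but not by S.
No shorter string lies in the difference, and bb is the lexicographically first length-2 string in L(R) \ L(S).

bb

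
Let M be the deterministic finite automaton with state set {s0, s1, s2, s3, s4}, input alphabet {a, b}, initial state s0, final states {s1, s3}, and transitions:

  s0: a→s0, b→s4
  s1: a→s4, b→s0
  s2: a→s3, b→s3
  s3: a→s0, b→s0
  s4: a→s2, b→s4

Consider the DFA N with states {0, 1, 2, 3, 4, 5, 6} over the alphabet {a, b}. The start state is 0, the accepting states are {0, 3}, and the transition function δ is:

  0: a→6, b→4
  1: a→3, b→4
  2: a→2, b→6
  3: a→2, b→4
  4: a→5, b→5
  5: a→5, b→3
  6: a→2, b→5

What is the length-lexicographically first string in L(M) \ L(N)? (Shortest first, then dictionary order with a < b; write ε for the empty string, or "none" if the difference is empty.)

baa

The string baa is accepted by M but not by N.
No shorter string lies in the difference, and baa is the lexicographically first length-3 string in L(M) \ L(N).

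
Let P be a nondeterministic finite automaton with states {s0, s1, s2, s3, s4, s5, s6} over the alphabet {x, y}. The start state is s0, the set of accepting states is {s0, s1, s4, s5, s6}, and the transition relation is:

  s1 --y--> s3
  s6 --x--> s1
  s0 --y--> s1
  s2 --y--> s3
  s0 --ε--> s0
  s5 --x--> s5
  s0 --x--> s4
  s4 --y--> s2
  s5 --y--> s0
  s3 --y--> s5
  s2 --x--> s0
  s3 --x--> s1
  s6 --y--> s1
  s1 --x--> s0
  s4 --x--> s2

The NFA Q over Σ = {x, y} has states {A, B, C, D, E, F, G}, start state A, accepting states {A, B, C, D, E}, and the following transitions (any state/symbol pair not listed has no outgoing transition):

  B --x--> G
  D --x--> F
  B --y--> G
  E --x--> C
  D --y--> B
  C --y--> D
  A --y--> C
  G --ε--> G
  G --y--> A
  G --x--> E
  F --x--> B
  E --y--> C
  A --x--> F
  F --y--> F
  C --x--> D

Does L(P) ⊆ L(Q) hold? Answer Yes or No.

No

The string x is in L(P) but not in L(Q).
So L(P) ⊄ L(Q).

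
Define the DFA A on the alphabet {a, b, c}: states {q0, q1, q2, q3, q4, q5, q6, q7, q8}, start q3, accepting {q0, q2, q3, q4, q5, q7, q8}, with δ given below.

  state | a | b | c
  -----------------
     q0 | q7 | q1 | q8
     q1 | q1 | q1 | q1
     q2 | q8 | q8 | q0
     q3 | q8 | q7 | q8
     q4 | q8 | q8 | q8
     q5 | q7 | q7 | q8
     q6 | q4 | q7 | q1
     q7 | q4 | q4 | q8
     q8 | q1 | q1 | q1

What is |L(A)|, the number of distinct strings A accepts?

13

The useful subgraph on states {q3, q4, q7, q8} is acyclic, so L(A) is finite; the longest accepting path visits 4 useful states, giving maximum string length 3.
Counting accepting paths from q3 by length: 1 of length 0, 3 of length 1, 3 of length 2, 6 of length 3. Total 13.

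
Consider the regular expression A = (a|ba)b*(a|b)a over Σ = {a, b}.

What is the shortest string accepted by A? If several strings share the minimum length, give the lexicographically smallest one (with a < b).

By inspection of the expression, no string of length less than 3 matches, and aaa is the lexicographically first match of length 3.

aaa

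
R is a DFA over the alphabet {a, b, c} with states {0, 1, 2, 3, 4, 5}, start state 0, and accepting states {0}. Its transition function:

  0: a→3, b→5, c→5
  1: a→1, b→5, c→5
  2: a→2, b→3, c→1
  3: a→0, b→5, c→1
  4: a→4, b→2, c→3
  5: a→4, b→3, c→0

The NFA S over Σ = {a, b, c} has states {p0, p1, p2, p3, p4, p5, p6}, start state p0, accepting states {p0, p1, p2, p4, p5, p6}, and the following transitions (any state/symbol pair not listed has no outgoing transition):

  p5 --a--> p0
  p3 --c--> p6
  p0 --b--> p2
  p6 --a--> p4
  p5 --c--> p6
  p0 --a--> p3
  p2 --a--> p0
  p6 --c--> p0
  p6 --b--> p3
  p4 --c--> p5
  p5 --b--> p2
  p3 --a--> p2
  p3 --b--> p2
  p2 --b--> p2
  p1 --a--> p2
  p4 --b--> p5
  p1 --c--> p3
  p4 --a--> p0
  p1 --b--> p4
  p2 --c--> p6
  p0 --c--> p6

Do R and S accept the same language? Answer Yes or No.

No

The string aaaa is accepted by R but rejected by S.
So L(R) ≠ L(S).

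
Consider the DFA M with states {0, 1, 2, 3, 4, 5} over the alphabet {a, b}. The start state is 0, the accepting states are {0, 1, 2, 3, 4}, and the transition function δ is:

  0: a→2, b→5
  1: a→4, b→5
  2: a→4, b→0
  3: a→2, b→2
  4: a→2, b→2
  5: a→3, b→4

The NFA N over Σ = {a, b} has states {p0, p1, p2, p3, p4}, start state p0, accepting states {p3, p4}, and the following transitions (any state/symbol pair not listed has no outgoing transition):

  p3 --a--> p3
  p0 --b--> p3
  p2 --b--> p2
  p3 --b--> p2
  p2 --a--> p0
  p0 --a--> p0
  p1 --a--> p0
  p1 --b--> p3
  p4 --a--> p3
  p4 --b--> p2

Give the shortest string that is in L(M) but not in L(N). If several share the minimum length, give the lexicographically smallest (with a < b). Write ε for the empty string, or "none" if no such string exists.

ε

The empty string ε is accepted by M but not by N.
Since ε is the unique shortest string, it is the required witness.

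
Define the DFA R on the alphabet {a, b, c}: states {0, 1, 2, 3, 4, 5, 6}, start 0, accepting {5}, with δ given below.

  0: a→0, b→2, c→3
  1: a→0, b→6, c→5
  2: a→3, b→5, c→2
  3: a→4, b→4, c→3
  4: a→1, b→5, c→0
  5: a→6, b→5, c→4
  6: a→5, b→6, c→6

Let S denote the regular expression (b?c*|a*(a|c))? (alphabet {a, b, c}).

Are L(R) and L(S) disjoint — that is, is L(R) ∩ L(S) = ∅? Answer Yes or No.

Converting the expression S to a DFA (subset construction, then merging equivalent states) gives the minimal DFA with states {s0, s1, s2, s3, s4}, start state s0, accepting states {s0, s1, s2, s4} and transitions s0: a→s1, b→s2, c→s2; s1: a→s1, b→s3, c→s4; s2: a→s3, b→s3, c→s2; s3: a→s3, b→s3, c→s3; s4: a→s3, b→s3, c→s3.
Exploring the product automaton R × S from the start pair (0, s0), following both machines on each input symbol, reaches 12 state pairs: (0, s0), (0, s1), (2, s2), (3, s2), (2, s3), (3, s4), (3, s3), (5, s3), (4, s3), (6, s3), (1, s3), (0, s3).
R accepts in {5} and S accepts in {s0, s1, s2, s4}; no reachable pair has both components accepting, so no string drives both machines to acceptance simultaneously and L(R) ∩ L(S) = ∅.
So no string is accepted by both, and the intersection is empty.

Yes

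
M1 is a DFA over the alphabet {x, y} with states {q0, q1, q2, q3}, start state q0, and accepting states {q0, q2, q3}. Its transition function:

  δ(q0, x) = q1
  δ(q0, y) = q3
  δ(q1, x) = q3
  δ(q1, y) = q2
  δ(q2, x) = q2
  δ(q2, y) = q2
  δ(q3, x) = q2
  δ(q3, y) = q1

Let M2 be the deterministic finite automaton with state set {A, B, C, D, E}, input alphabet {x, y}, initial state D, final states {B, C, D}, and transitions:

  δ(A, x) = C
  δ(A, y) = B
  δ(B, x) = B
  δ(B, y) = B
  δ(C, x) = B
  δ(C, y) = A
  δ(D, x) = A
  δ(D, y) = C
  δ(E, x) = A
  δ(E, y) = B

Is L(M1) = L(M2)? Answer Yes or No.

Exploring the product automaton M1 × M2 from the start pair (q0, D), following both machines on each input symbol, reaches 4 state pairs: (q0, D), (q1, A), (q3, C), (q2, B).
M1 accepts in {q0, q2, q3} and M2 accepts in {B, C, D}. In every reachable pair the two components are either both accepting — (q0, D), (q3, C), (q2, B) — or both non-accepting, so no string is accepted by exactly one of the machines: L(M1) \ L(M2) and L(M2) \ L(M1) are both empty.
Hence every string is accepted by M1 iff it is accepted by M2, and the two languages coincide.

Yes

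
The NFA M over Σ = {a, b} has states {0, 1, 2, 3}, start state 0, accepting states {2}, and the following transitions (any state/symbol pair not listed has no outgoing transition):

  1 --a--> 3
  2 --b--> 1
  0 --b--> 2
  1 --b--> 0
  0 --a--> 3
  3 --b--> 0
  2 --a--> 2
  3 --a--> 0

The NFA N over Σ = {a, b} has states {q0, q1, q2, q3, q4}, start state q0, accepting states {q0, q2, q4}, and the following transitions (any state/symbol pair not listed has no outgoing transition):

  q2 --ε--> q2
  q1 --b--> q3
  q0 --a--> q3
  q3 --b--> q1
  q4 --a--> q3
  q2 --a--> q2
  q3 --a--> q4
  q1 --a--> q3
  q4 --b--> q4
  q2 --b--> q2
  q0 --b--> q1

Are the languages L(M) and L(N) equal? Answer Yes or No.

The string b is accepted by M but rejected by N.
So L(M) ≠ L(N).

No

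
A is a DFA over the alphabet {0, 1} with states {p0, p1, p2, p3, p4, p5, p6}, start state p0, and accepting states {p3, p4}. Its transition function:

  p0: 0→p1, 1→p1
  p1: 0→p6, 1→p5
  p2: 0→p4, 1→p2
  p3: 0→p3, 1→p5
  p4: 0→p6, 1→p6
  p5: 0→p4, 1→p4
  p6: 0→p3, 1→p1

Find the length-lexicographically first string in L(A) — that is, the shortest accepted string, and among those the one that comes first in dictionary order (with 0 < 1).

000

A breadth-first search from p0 reaches an accepting state first via the path p0 → p1 → p6 → p3 on input 000.
No string of length < 3 is accepted (BFS exhausts all shorter strings without reaching an accepting state), and 000 is the lexicographically least accepting string of length 3.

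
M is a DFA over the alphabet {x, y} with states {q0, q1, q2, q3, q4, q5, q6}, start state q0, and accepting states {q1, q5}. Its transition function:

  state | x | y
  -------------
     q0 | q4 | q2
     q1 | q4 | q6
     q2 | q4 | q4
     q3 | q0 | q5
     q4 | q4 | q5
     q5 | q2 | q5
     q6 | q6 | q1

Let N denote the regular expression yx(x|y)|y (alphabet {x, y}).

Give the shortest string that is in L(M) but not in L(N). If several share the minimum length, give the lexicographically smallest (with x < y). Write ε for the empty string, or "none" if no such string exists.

xy

The string xy is accepted by M but not by N.
No shorter string lies in the difference, and xy is the lexicographically first length-2 string in L(M) \ L(N).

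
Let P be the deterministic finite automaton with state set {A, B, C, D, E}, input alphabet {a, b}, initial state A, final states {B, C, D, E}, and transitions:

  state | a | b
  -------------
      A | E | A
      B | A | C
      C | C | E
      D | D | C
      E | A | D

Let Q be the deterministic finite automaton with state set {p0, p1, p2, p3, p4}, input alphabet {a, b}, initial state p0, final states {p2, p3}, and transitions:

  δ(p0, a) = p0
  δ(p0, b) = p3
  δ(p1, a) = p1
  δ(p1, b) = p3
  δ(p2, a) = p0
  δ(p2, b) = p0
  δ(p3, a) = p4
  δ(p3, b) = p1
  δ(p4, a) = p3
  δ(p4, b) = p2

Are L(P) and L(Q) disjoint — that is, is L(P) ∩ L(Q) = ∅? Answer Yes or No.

The string ab is accepted by both P and Q.
Hence L(P) ∩ L(Q) ≠ ∅.

No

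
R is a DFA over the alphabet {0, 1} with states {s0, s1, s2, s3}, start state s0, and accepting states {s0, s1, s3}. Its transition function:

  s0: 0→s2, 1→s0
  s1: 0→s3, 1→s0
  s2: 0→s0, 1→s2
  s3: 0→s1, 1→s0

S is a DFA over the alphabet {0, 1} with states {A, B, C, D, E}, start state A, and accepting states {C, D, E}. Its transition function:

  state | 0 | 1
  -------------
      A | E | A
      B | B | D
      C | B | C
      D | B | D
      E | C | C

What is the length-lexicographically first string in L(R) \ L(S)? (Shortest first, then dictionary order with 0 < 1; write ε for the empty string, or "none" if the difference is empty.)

ε

The empty string ε is accepted by R but not by S.
Since ε is the unique shortest string, it is the required witness.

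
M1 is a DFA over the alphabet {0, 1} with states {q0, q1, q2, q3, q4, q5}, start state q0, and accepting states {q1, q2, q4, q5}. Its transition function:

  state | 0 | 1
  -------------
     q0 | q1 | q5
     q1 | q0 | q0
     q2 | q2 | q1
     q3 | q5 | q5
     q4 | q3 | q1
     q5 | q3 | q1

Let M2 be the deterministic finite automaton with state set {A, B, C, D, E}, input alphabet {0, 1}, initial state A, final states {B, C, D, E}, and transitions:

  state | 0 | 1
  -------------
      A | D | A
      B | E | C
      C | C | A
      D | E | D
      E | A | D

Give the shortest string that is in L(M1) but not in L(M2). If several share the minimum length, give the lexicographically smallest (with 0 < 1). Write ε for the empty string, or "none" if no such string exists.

1

The string 1 is accepted by M1 but not by M2.
No shorter string lies in the difference, and 1 is the lexicographically first length-1 string in L(M1) \ L(M2).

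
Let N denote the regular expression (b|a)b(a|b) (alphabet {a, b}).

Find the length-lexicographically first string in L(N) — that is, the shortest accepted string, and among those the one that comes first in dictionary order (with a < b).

aba

By inspection of the expression, no string of length less than 3 matches, and aba is the lexicographically first match of length 3.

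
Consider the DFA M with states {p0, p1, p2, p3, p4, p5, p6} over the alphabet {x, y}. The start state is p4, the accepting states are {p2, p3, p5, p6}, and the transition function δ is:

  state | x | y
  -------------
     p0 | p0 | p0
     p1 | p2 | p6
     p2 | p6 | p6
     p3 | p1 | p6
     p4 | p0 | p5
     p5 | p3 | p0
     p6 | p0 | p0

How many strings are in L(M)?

The useful subgraph on states {p1, p2, p3, p4, p5, p6} is acyclic, so L(M) is finite; the longest accepting path visits 6 useful states, giving maximum string length 5.
Counting accepting paths from p4 by length: 1 of length 1, 1 of length 2, 1 of length 3, 2 of length 4, 2 of length 5. Total 7.

7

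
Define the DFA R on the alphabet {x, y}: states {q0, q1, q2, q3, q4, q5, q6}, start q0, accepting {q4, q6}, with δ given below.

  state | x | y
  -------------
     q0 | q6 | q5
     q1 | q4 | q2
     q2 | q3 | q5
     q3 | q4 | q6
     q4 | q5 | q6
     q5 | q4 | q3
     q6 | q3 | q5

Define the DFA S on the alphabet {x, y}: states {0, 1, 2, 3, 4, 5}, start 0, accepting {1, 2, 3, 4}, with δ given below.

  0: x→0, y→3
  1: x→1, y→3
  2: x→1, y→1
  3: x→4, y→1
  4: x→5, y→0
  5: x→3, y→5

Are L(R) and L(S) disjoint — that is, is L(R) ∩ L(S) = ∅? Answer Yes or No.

The string yx is accepted by both R and S.
Hence L(R) ∩ L(S) ≠ ∅.

No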